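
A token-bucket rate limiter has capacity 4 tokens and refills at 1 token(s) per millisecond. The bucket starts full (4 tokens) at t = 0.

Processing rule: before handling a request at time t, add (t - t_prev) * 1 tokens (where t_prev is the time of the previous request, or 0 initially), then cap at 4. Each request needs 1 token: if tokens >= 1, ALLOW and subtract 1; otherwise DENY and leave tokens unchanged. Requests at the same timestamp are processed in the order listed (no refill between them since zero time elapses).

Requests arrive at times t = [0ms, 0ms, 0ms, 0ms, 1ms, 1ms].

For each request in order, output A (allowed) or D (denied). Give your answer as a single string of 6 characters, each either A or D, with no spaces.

Simulating step by step:
  req#1 t=0ms: ALLOW
  req#2 t=0ms: ALLOW
  req#3 t=0ms: ALLOW
  req#4 t=0ms: ALLOW
  req#5 t=1ms: ALLOW
  req#6 t=1ms: DENY

Answer: AAAAAD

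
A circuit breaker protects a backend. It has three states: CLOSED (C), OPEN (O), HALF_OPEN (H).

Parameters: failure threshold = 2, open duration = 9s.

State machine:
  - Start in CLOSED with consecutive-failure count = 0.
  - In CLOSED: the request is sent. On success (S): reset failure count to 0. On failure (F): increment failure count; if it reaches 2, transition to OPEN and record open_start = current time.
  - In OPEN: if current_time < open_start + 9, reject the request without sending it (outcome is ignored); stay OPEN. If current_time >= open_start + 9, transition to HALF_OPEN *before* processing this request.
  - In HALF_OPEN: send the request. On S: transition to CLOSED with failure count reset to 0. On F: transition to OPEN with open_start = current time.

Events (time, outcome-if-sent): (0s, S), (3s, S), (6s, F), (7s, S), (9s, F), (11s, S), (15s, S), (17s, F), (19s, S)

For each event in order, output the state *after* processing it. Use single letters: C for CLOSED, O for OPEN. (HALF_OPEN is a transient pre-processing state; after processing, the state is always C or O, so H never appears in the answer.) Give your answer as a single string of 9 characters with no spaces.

Answer: CCCCCCCCC

Derivation:
State after each event:
  event#1 t=0s outcome=S: state=CLOSED
  event#2 t=3s outcome=S: state=CLOSED
  event#3 t=6s outcome=F: state=CLOSED
  event#4 t=7s outcome=S: state=CLOSED
  event#5 t=9s outcome=F: state=CLOSED
  event#6 t=11s outcome=S: state=CLOSED
  event#7 t=15s outcome=S: state=CLOSED
  event#8 t=17s outcome=F: state=CLOSED
  event#9 t=19s outcome=S: state=CLOSED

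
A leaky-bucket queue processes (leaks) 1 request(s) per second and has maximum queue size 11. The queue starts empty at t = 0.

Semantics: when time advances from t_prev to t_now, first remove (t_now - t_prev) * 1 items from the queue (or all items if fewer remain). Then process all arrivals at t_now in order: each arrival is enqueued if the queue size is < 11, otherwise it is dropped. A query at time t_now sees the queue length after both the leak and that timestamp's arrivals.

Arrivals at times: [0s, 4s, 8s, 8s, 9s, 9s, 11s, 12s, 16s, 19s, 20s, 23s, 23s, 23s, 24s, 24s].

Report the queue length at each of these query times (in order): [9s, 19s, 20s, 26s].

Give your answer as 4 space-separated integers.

Answer: 3 1 1 2

Derivation:
Queue lengths at query times:
  query t=9s: backlog = 3
  query t=19s: backlog = 1
  query t=20s: backlog = 1
  query t=26s: backlog = 2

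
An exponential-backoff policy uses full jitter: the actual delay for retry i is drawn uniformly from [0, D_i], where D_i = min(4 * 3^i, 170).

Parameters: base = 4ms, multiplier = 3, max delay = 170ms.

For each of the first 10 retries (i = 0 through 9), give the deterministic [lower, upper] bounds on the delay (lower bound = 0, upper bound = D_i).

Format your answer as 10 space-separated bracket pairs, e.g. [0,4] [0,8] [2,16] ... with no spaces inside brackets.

Computing bounds per retry:
  i=0: D_i=min(4*3^0,170)=4, bounds=[0,4]
  i=1: D_i=min(4*3^1,170)=12, bounds=[0,12]
  i=2: D_i=min(4*3^2,170)=36, bounds=[0,36]
  i=3: D_i=min(4*3^3,170)=108, bounds=[0,108]
  i=4: D_i=min(4*3^4,170)=170, bounds=[0,170]
  i=5: D_i=min(4*3^5,170)=170, bounds=[0,170]
  i=6: D_i=min(4*3^6,170)=170, bounds=[0,170]
  i=7: D_i=min(4*3^7,170)=170, bounds=[0,170]
  i=8: D_i=min(4*3^8,170)=170, bounds=[0,170]
  i=9: D_i=min(4*3^9,170)=170, bounds=[0,170]

Answer: [0,4] [0,12] [0,36] [0,108] [0,170] [0,170] [0,170] [0,170] [0,170] [0,170]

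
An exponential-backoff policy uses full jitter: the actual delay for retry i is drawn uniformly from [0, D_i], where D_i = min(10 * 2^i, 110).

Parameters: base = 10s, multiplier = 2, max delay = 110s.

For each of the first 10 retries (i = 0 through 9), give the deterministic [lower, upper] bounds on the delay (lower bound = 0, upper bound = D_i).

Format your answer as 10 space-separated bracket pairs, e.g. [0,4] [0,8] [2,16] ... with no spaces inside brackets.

Computing bounds per retry:
  i=0: D_i=min(10*2^0,110)=10, bounds=[0,10]
  i=1: D_i=min(10*2^1,110)=20, bounds=[0,20]
  i=2: D_i=min(10*2^2,110)=40, bounds=[0,40]
  i=3: D_i=min(10*2^3,110)=80, bounds=[0,80]
  i=4: D_i=min(10*2^4,110)=110, bounds=[0,110]
  i=5: D_i=min(10*2^5,110)=110, bounds=[0,110]
  i=6: D_i=min(10*2^6,110)=110, bounds=[0,110]
  i=7: D_i=min(10*2^7,110)=110, bounds=[0,110]
  i=8: D_i=min(10*2^8,110)=110, bounds=[0,110]
  i=9: D_i=min(10*2^9,110)=110, bounds=[0,110]

Answer: [0,10] [0,20] [0,40] [0,80] [0,110] [0,110] [0,110] [0,110] [0,110] [0,110]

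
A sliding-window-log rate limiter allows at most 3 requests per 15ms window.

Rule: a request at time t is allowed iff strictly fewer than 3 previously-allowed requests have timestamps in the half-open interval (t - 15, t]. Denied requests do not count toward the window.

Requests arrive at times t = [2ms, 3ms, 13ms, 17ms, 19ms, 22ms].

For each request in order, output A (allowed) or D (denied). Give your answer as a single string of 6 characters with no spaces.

Answer: AAAAAD

Derivation:
Tracking allowed requests in the window:
  req#1 t=2ms: ALLOW
  req#2 t=3ms: ALLOW
  req#3 t=13ms: ALLOW
  req#4 t=17ms: ALLOW
  req#5 t=19ms: ALLOW
  req#6 t=22ms: DENY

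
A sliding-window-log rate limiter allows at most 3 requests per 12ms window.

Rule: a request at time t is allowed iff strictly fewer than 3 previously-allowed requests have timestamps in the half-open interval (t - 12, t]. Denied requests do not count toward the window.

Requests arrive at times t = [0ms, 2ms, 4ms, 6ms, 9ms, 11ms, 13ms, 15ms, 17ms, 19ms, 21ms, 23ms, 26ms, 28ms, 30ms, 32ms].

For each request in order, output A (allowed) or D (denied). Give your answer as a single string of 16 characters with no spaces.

Answer: AAADDDAAADDDAAAD

Derivation:
Tracking allowed requests in the window:
  req#1 t=0ms: ALLOW
  req#2 t=2ms: ALLOW
  req#3 t=4ms: ALLOW
  req#4 t=6ms: DENY
  req#5 t=9ms: DENY
  req#6 t=11ms: DENY
  req#7 t=13ms: ALLOW
  req#8 t=15ms: ALLOW
  req#9 t=17ms: ALLOW
  req#10 t=19ms: DENY
  req#11 t=21ms: DENY
  req#12 t=23ms: DENY
  req#13 t=26ms: ALLOW
  req#14 t=28ms: ALLOW
  req#15 t=30ms: ALLOW
  req#16 t=32ms: DENY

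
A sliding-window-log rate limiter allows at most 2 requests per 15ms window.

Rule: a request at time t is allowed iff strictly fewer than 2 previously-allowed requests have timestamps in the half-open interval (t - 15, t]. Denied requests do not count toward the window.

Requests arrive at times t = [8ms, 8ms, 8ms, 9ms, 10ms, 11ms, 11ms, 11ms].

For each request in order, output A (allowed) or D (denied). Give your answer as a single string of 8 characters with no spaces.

Tracking allowed requests in the window:
  req#1 t=8ms: ALLOW
  req#2 t=8ms: ALLOW
  req#3 t=8ms: DENY
  req#4 t=9ms: DENY
  req#5 t=10ms: DENY
  req#6 t=11ms: DENY
  req#7 t=11ms: DENY
  req#8 t=11ms: DENY

Answer: AADDDDDD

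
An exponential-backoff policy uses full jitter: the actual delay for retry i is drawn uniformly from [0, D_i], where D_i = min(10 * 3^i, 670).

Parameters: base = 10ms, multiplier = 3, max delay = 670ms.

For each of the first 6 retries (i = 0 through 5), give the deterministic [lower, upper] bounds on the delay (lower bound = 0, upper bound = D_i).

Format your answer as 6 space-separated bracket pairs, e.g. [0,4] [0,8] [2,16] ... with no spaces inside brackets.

Answer: [0,10] [0,30] [0,90] [0,270] [0,670] [0,670]

Derivation:
Computing bounds per retry:
  i=0: D_i=min(10*3^0,670)=10, bounds=[0,10]
  i=1: D_i=min(10*3^1,670)=30, bounds=[0,30]
  i=2: D_i=min(10*3^2,670)=90, bounds=[0,90]
  i=3: D_i=min(10*3^3,670)=270, bounds=[0,270]
  i=4: D_i=min(10*3^4,670)=670, bounds=[0,670]
  i=5: D_i=min(10*3^5,670)=670, bounds=[0,670]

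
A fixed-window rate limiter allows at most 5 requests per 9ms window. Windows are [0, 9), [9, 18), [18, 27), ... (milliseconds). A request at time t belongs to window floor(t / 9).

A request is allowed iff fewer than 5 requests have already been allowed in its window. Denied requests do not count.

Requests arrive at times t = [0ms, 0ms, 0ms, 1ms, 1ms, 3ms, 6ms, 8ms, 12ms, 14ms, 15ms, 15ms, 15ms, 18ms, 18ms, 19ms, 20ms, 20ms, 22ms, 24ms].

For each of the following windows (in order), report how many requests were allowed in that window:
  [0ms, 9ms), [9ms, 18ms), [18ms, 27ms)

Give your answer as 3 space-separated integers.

Processing requests:
  req#1 t=0ms (window 0): ALLOW
  req#2 t=0ms (window 0): ALLOW
  req#3 t=0ms (window 0): ALLOW
  req#4 t=1ms (window 0): ALLOW
  req#5 t=1ms (window 0): ALLOW
  req#6 t=3ms (window 0): DENY
  req#7 t=6ms (window 0): DENY
  req#8 t=8ms (window 0): DENY
  req#9 t=12ms (window 1): ALLOW
  req#10 t=14ms (window 1): ALLOW
  req#11 t=15ms (window 1): ALLOW
  req#12 t=15ms (window 1): ALLOW
  req#13 t=15ms (window 1): ALLOW
  req#14 t=18ms (window 2): ALLOW
  req#15 t=18ms (window 2): ALLOW
  req#16 t=19ms (window 2): ALLOW
  req#17 t=20ms (window 2): ALLOW
  req#18 t=20ms (window 2): ALLOW
  req#19 t=22ms (window 2): DENY
  req#20 t=24ms (window 2): DENY

Allowed counts by window: 5 5 5

Answer: 5 5 5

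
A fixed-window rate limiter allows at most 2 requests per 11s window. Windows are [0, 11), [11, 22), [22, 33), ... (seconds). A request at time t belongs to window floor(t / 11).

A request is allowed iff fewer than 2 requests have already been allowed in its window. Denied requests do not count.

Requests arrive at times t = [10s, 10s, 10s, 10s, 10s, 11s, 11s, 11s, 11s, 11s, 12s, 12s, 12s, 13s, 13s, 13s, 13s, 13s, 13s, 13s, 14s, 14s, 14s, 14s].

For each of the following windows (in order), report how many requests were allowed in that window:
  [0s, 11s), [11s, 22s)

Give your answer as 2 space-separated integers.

Answer: 2 2

Derivation:
Processing requests:
  req#1 t=10s (window 0): ALLOW
  req#2 t=10s (window 0): ALLOW
  req#3 t=10s (window 0): DENY
  req#4 t=10s (window 0): DENY
  req#5 t=10s (window 0): DENY
  req#6 t=11s (window 1): ALLOW
  req#7 t=11s (window 1): ALLOW
  req#8 t=11s (window 1): DENY
  req#9 t=11s (window 1): DENY
  req#10 t=11s (window 1): DENY
  req#11 t=12s (window 1): DENY
  req#12 t=12s (window 1): DENY
  req#13 t=12s (window 1): DENY
  req#14 t=13s (window 1): DENY
  req#15 t=13s (window 1): DENY
  req#16 t=13s (window 1): DENY
  req#17 t=13s (window 1): DENY
  req#18 t=13s (window 1): DENY
  req#19 t=13s (window 1): DENY
  req#20 t=13s (window 1): DENY
  req#21 t=14s (window 1): DENY
  req#22 t=14s (window 1): DENY
  req#23 t=14s (window 1): DENY
  req#24 t=14s (window 1): DENY

Allowed counts by window: 2 2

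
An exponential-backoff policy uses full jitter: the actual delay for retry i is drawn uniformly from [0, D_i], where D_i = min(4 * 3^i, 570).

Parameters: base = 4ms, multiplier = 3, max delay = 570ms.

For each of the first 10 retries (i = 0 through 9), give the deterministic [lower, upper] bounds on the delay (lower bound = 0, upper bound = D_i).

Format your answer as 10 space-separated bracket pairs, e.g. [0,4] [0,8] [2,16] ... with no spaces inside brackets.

Answer: [0,4] [0,12] [0,36] [0,108] [0,324] [0,570] [0,570] [0,570] [0,570] [0,570]

Derivation:
Computing bounds per retry:
  i=0: D_i=min(4*3^0,570)=4, bounds=[0,4]
  i=1: D_i=min(4*3^1,570)=12, bounds=[0,12]
  i=2: D_i=min(4*3^2,570)=36, bounds=[0,36]
  i=3: D_i=min(4*3^3,570)=108, bounds=[0,108]
  i=4: D_i=min(4*3^4,570)=324, bounds=[0,324]
  i=5: D_i=min(4*3^5,570)=570, bounds=[0,570]
  i=6: D_i=min(4*3^6,570)=570, bounds=[0,570]
  i=7: D_i=min(4*3^7,570)=570, bounds=[0,570]
  i=8: D_i=min(4*3^8,570)=570, bounds=[0,570]
  i=9: D_i=min(4*3^9,570)=570, bounds=[0,570]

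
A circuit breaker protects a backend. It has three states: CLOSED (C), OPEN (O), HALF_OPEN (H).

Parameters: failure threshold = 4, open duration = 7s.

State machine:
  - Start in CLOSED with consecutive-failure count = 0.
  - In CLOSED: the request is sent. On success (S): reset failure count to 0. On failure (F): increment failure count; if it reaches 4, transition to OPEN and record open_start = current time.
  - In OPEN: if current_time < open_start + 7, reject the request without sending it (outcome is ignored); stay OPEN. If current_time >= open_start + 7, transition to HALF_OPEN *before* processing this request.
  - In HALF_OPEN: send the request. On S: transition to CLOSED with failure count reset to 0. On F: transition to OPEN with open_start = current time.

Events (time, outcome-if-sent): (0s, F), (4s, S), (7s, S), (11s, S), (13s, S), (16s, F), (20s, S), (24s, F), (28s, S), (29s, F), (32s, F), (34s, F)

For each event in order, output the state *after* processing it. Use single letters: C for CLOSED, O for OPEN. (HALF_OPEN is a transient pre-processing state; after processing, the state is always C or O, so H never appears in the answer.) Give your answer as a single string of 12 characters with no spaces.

State after each event:
  event#1 t=0s outcome=F: state=CLOSED
  event#2 t=4s outcome=S: state=CLOSED
  event#3 t=7s outcome=S: state=CLOSED
  event#4 t=11s outcome=S: state=CLOSED
  event#5 t=13s outcome=S: state=CLOSED
  event#6 t=16s outcome=F: state=CLOSED
  event#7 t=20s outcome=S: state=CLOSED
  event#8 t=24s outcome=F: state=CLOSED
  event#9 t=28s outcome=S: state=CLOSED
  event#10 t=29s outcome=F: state=CLOSED
  event#11 t=32s outcome=F: state=CLOSED
  event#12 t=34s outcome=F: state=CLOSED

Answer: CCCCCCCCCCCC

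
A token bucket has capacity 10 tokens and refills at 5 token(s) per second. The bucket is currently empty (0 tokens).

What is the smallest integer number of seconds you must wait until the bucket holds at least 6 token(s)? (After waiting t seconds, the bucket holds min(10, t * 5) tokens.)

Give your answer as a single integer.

Answer: 2

Derivation:
Need t * 5 >= 6, so t >= 6/5.
Smallest integer t = ceil(6/5) = 2.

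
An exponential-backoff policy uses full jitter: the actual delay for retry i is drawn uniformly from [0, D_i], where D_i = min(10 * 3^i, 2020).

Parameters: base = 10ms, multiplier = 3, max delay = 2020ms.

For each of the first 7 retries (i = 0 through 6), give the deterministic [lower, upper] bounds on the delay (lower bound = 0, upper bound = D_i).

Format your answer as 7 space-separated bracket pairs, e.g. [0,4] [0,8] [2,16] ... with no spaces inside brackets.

Computing bounds per retry:
  i=0: D_i=min(10*3^0,2020)=10, bounds=[0,10]
  i=1: D_i=min(10*3^1,2020)=30, bounds=[0,30]
  i=2: D_i=min(10*3^2,2020)=90, bounds=[0,90]
  i=3: D_i=min(10*3^3,2020)=270, bounds=[0,270]
  i=4: D_i=min(10*3^4,2020)=810, bounds=[0,810]
  i=5: D_i=min(10*3^5,2020)=2020, bounds=[0,2020]
  i=6: D_i=min(10*3^6,2020)=2020, bounds=[0,2020]

Answer: [0,10] [0,30] [0,90] [0,270] [0,810] [0,2020] [0,2020]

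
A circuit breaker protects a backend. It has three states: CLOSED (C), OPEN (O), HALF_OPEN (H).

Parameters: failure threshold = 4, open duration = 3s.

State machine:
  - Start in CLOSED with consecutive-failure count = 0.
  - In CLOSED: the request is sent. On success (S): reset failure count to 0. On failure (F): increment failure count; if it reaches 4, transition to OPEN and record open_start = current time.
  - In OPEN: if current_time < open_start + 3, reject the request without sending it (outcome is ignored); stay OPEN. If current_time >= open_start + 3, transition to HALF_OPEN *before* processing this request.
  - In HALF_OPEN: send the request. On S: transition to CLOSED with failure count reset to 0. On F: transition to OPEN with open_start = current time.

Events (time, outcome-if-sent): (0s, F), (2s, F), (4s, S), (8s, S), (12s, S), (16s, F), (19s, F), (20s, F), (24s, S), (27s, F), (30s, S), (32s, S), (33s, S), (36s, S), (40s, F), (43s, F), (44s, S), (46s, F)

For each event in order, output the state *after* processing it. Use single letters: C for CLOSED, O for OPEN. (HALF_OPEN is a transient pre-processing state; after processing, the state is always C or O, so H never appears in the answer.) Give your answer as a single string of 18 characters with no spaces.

State after each event:
  event#1 t=0s outcome=F: state=CLOSED
  event#2 t=2s outcome=F: state=CLOSED
  event#3 t=4s outcome=S: state=CLOSED
  event#4 t=8s outcome=S: state=CLOSED
  event#5 t=12s outcome=S: state=CLOSED
  event#6 t=16s outcome=F: state=CLOSED
  event#7 t=19s outcome=F: state=CLOSED
  event#8 t=20s outcome=F: state=CLOSED
  event#9 t=24s outcome=S: state=CLOSED
  event#10 t=27s outcome=F: state=CLOSED
  event#11 t=30s outcome=S: state=CLOSED
  event#12 t=32s outcome=S: state=CLOSED
  event#13 t=33s outcome=S: state=CLOSED
  event#14 t=36s outcome=S: state=CLOSED
  event#15 t=40s outcome=F: state=CLOSED
  event#16 t=43s outcome=F: state=CLOSED
  event#17 t=44s outcome=S: state=CLOSED
  event#18 t=46s outcome=F: state=CLOSED

Answer: CCCCCCCCCCCCCCCCCC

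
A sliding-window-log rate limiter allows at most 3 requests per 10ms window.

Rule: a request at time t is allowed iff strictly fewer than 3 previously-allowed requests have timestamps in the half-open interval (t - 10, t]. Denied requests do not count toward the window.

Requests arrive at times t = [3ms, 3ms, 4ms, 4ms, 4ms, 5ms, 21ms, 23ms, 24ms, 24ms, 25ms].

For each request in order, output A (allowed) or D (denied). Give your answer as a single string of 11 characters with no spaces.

Answer: AAADDDAAADD

Derivation:
Tracking allowed requests in the window:
  req#1 t=3ms: ALLOW
  req#2 t=3ms: ALLOW
  req#3 t=4ms: ALLOW
  req#4 t=4ms: DENY
  req#5 t=4ms: DENY
  req#6 t=5ms: DENY
  req#7 t=21ms: ALLOW
  req#8 t=23ms: ALLOW
  req#9 t=24ms: ALLOW
  req#10 t=24ms: DENY
  req#11 t=25ms: DENY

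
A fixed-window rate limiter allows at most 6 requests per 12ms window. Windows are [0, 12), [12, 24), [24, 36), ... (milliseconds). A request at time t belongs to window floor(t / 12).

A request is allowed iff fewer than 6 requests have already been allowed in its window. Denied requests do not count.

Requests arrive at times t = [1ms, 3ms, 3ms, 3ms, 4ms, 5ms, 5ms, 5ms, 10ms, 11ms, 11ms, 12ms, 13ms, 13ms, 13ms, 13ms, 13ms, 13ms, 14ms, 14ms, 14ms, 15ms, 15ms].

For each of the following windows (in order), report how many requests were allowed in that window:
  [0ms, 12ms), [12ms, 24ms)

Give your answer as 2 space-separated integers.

Answer: 6 6

Derivation:
Processing requests:
  req#1 t=1ms (window 0): ALLOW
  req#2 t=3ms (window 0): ALLOW
  req#3 t=3ms (window 0): ALLOW
  req#4 t=3ms (window 0): ALLOW
  req#5 t=4ms (window 0): ALLOW
  req#6 t=5ms (window 0): ALLOW
  req#7 t=5ms (window 0): DENY
  req#8 t=5ms (window 0): DENY
  req#9 t=10ms (window 0): DENY
  req#10 t=11ms (window 0): DENY
  req#11 t=11ms (window 0): DENY
  req#12 t=12ms (window 1): ALLOW
  req#13 t=13ms (window 1): ALLOW
  req#14 t=13ms (window 1): ALLOW
  req#15 t=13ms (window 1): ALLOW
  req#16 t=13ms (window 1): ALLOW
  req#17 t=13ms (window 1): ALLOW
  req#18 t=13ms (window 1): DENY
  req#19 t=14ms (window 1): DENY
  req#20 t=14ms (window 1): DENY
  req#21 t=14ms (window 1): DENY
  req#22 t=15ms (window 1): DENY
  req#23 t=15ms (window 1): DENY

Allowed counts by window: 6 6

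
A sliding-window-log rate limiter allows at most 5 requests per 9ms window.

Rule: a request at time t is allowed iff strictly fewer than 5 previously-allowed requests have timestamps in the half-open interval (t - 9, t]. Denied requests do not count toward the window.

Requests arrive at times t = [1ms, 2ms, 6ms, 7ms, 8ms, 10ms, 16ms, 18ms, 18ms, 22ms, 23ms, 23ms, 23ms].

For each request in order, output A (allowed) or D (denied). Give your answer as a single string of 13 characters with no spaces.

Answer: AAAAAAAAAAADD

Derivation:
Tracking allowed requests in the window:
  req#1 t=1ms: ALLOW
  req#2 t=2ms: ALLOW
  req#3 t=6ms: ALLOW
  req#4 t=7ms: ALLOW
  req#5 t=8ms: ALLOW
  req#6 t=10ms: ALLOW
  req#7 t=16ms: ALLOW
  req#8 t=18ms: ALLOW
  req#9 t=18ms: ALLOW
  req#10 t=22ms: ALLOW
  req#11 t=23ms: ALLOW
  req#12 t=23ms: DENY
  req#13 t=23ms: DENY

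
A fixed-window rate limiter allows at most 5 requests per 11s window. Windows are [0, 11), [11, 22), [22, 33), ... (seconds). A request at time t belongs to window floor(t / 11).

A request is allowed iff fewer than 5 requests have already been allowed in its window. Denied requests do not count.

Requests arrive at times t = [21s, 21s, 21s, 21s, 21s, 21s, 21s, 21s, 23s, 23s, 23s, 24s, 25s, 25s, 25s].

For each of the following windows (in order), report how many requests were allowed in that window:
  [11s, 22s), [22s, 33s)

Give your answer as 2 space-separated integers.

Answer: 5 5

Derivation:
Processing requests:
  req#1 t=21s (window 1): ALLOW
  req#2 t=21s (window 1): ALLOW
  req#3 t=21s (window 1): ALLOW
  req#4 t=21s (window 1): ALLOW
  req#5 t=21s (window 1): ALLOW
  req#6 t=21s (window 1): DENY
  req#7 t=21s (window 1): DENY
  req#8 t=21s (window 1): DENY
  req#9 t=23s (window 2): ALLOW
  req#10 t=23s (window 2): ALLOW
  req#11 t=23s (window 2): ALLOW
  req#12 t=24s (window 2): ALLOW
  req#13 t=25s (window 2): ALLOW
  req#14 t=25s (window 2): DENY
  req#15 t=25s (window 2): DENY

Allowed counts by window: 5 5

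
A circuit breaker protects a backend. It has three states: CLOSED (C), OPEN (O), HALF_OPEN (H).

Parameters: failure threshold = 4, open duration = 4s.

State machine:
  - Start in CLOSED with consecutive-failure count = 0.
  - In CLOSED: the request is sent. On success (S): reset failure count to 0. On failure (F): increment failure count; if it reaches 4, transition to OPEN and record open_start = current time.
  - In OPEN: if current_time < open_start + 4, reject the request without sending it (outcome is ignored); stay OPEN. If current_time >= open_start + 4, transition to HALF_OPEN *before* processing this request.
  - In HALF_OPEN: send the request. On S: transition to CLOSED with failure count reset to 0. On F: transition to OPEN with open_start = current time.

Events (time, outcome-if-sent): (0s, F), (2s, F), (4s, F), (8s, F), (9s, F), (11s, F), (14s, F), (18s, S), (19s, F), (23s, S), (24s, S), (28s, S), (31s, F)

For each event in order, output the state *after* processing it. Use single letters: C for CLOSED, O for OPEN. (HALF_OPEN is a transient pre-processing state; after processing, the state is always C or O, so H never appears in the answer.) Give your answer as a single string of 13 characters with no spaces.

Answer: CCCOOOOCCCCCC

Derivation:
State after each event:
  event#1 t=0s outcome=F: state=CLOSED
  event#2 t=2s outcome=F: state=CLOSED
  event#3 t=4s outcome=F: state=CLOSED
  event#4 t=8s outcome=F: state=OPEN
  event#5 t=9s outcome=F: state=OPEN
  event#6 t=11s outcome=F: state=OPEN
  event#7 t=14s outcome=F: state=OPEN
  event#8 t=18s outcome=S: state=CLOSED
  event#9 t=19s outcome=F: state=CLOSED
  event#10 t=23s outcome=S: state=CLOSED
  event#11 t=24s outcome=S: state=CLOSED
  event#12 t=28s outcome=S: state=CLOSED
  event#13 t=31s outcome=F: state=CLOSED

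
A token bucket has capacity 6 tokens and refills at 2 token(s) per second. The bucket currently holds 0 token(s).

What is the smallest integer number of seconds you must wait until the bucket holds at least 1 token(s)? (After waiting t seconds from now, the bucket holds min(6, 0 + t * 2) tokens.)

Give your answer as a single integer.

Need 0 + t * 2 >= 1, so t >= 1/2.
Smallest integer t = ceil(1/2) = 1.

Answer: 1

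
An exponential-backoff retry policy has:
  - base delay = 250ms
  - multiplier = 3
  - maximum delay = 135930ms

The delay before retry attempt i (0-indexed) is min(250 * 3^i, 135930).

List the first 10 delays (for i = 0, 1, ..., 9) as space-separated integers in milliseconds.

Answer: 250 750 2250 6750 20250 60750 135930 135930 135930 135930

Derivation:
Computing each delay:
  i=0: min(250*3^0, 135930) = 250
  i=1: min(250*3^1, 135930) = 750
  i=2: min(250*3^2, 135930) = 2250
  i=3: min(250*3^3, 135930) = 6750
  i=4: min(250*3^4, 135930) = 20250
  i=5: min(250*3^5, 135930) = 60750
  i=6: min(250*3^6, 135930) = 135930
  i=7: min(250*3^7, 135930) = 135930
  i=8: min(250*3^8, 135930) = 135930
  i=9: min(250*3^9, 135930) = 135930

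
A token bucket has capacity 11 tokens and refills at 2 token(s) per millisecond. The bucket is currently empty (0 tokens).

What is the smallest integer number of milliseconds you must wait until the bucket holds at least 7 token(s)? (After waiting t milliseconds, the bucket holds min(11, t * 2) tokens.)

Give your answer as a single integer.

Answer: 4

Derivation:
Need t * 2 >= 7, so t >= 7/2.
Smallest integer t = ceil(7/2) = 4.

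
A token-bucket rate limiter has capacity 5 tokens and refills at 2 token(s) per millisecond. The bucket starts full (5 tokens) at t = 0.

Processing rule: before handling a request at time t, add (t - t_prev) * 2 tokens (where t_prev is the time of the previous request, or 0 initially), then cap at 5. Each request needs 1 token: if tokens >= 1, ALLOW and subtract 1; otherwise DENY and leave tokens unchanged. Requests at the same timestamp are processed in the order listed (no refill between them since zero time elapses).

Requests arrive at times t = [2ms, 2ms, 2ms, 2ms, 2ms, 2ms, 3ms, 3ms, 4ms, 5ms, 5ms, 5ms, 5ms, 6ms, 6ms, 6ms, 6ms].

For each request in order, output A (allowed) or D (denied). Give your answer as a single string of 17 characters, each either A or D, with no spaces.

Simulating step by step:
  req#1 t=2ms: ALLOW
  req#2 t=2ms: ALLOW
  req#3 t=2ms: ALLOW
  req#4 t=2ms: ALLOW
  req#5 t=2ms: ALLOW
  req#6 t=2ms: DENY
  req#7 t=3ms: ALLOW
  req#8 t=3ms: ALLOW
  req#9 t=4ms: ALLOW
  req#10 t=5ms: ALLOW
  req#11 t=5ms: ALLOW
  req#12 t=5ms: ALLOW
  req#13 t=5ms: DENY
  req#14 t=6ms: ALLOW
  req#15 t=6ms: ALLOW
  req#16 t=6ms: DENY
  req#17 t=6ms: DENY

Answer: AAAAADAAAAAADAADD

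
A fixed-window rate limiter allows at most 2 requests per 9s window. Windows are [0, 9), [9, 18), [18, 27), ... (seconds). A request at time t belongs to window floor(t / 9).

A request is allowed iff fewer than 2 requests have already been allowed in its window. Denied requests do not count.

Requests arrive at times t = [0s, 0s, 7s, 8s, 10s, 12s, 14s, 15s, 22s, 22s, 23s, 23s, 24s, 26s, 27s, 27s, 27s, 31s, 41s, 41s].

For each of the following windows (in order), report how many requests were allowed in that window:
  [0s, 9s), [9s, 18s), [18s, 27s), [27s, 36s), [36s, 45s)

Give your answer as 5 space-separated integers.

Processing requests:
  req#1 t=0s (window 0): ALLOW
  req#2 t=0s (window 0): ALLOW
  req#3 t=7s (window 0): DENY
  req#4 t=8s (window 0): DENY
  req#5 t=10s (window 1): ALLOW
  req#6 t=12s (window 1): ALLOW
  req#7 t=14s (window 1): DENY
  req#8 t=15s (window 1): DENY
  req#9 t=22s (window 2): ALLOW
  req#10 t=22s (window 2): ALLOW
  req#11 t=23s (window 2): DENY
  req#12 t=23s (window 2): DENY
  req#13 t=24s (window 2): DENY
  req#14 t=26s (window 2): DENY
  req#15 t=27s (window 3): ALLOW
  req#16 t=27s (window 3): ALLOW
  req#17 t=27s (window 3): DENY
  req#18 t=31s (window 3): DENY
  req#19 t=41s (window 4): ALLOW
  req#20 t=41s (window 4): ALLOW

Allowed counts by window: 2 2 2 2 2

Answer: 2 2 2 2 2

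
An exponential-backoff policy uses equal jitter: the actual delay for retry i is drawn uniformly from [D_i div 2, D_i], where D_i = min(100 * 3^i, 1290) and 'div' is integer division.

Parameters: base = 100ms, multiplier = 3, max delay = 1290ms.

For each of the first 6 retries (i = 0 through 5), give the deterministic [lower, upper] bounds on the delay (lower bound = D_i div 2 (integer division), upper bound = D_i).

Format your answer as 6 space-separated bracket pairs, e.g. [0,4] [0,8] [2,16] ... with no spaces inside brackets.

Answer: [50,100] [150,300] [450,900] [645,1290] [645,1290] [645,1290]

Derivation:
Computing bounds per retry:
  i=0: D_i=min(100*3^0,1290)=100, bounds=[50,100]
  i=1: D_i=min(100*3^1,1290)=300, bounds=[150,300]
  i=2: D_i=min(100*3^2,1290)=900, bounds=[450,900]
  i=3: D_i=min(100*3^3,1290)=1290, bounds=[645,1290]
  i=4: D_i=min(100*3^4,1290)=1290, bounds=[645,1290]
  i=5: D_i=min(100*3^5,1290)=1290, bounds=[645,1290]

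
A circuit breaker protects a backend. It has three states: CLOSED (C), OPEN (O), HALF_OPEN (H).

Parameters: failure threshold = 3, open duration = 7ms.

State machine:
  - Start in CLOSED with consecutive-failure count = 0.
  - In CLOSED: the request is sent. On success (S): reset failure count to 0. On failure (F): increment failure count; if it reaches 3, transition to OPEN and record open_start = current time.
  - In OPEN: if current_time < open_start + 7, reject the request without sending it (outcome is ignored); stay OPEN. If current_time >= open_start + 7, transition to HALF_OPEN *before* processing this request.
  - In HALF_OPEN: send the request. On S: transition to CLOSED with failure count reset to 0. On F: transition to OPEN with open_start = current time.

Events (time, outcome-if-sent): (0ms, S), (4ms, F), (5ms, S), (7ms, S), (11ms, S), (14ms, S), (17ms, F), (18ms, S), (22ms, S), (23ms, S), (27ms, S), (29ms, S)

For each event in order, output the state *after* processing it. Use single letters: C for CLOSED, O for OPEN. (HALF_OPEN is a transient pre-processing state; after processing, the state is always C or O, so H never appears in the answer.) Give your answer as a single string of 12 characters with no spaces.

Answer: CCCCCCCCCCCC

Derivation:
State after each event:
  event#1 t=0ms outcome=S: state=CLOSED
  event#2 t=4ms outcome=F: state=CLOSED
  event#3 t=5ms outcome=S: state=CLOSED
  event#4 t=7ms outcome=S: state=CLOSED
  event#5 t=11ms outcome=S: state=CLOSED
  event#6 t=14ms outcome=S: state=CLOSED
  event#7 t=17ms outcome=F: state=CLOSED
  event#8 t=18ms outcome=S: state=CLOSED
  event#9 t=22ms outcome=S: state=CLOSED
  event#10 t=23ms outcome=S: state=CLOSED
  event#11 t=27ms outcome=S: state=CLOSED
  event#12 t=29ms outcome=S: state=CLOSED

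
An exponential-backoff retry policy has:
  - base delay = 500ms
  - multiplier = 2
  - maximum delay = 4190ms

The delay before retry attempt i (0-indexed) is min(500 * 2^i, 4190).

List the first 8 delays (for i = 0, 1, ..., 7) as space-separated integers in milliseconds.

Answer: 500 1000 2000 4000 4190 4190 4190 4190

Derivation:
Computing each delay:
  i=0: min(500*2^0, 4190) = 500
  i=1: min(500*2^1, 4190) = 1000
  i=2: min(500*2^2, 4190) = 2000
  i=3: min(500*2^3, 4190) = 4000
  i=4: min(500*2^4, 4190) = 4190
  i=5: min(500*2^5, 4190) = 4190
  i=6: min(500*2^6, 4190) = 4190
  i=7: min(500*2^7, 4190) = 4190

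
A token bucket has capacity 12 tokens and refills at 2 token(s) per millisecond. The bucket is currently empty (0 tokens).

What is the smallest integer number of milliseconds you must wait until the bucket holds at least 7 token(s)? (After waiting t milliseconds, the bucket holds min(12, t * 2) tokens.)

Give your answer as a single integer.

Answer: 4

Derivation:
Need t * 2 >= 7, so t >= 7/2.
Smallest integer t = ceil(7/2) = 4.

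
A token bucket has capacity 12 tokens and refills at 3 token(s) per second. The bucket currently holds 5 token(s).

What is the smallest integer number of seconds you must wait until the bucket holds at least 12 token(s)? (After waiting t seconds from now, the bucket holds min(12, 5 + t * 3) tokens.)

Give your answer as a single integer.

Answer: 3

Derivation:
Need 5 + t * 3 >= 12, so t >= 7/3.
Smallest integer t = ceil(7/3) = 3.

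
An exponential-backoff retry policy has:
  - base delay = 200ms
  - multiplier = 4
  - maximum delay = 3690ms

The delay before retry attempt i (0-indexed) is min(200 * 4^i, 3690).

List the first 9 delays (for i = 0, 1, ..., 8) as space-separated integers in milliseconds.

Computing each delay:
  i=0: min(200*4^0, 3690) = 200
  i=1: min(200*4^1, 3690) = 800
  i=2: min(200*4^2, 3690) = 3200
  i=3: min(200*4^3, 3690) = 3690
  i=4: min(200*4^4, 3690) = 3690
  i=5: min(200*4^5, 3690) = 3690
  i=6: min(200*4^6, 3690) = 3690
  i=7: min(200*4^7, 3690) = 3690
  i=8: min(200*4^8, 3690) = 3690

Answer: 200 800 3200 3690 3690 3690 3690 3690 3690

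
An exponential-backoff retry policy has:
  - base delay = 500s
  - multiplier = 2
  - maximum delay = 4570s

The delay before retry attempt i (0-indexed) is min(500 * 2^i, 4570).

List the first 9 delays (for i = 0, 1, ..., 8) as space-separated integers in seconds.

Answer: 500 1000 2000 4000 4570 4570 4570 4570 4570

Derivation:
Computing each delay:
  i=0: min(500*2^0, 4570) = 500
  i=1: min(500*2^1, 4570) = 1000
  i=2: min(500*2^2, 4570) = 2000
  i=3: min(500*2^3, 4570) = 4000
  i=4: min(500*2^4, 4570) = 4570
  i=5: min(500*2^5, 4570) = 4570
  i=6: min(500*2^6, 4570) = 4570
  i=7: min(500*2^7, 4570) = 4570
  i=8: min(500*2^8, 4570) = 4570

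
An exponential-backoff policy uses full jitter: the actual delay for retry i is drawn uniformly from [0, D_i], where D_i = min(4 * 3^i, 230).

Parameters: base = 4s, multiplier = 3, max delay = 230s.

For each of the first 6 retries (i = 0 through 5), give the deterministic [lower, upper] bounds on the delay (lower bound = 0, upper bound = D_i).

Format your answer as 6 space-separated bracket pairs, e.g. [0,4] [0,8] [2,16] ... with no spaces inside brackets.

Answer: [0,4] [0,12] [0,36] [0,108] [0,230] [0,230]

Derivation:
Computing bounds per retry:
  i=0: D_i=min(4*3^0,230)=4, bounds=[0,4]
  i=1: D_i=min(4*3^1,230)=12, bounds=[0,12]
  i=2: D_i=min(4*3^2,230)=36, bounds=[0,36]
  i=3: D_i=min(4*3^3,230)=108, bounds=[0,108]
  i=4: D_i=min(4*3^4,230)=230, bounds=[0,230]
  i=5: D_i=min(4*3^5,230)=230, bounds=[0,230]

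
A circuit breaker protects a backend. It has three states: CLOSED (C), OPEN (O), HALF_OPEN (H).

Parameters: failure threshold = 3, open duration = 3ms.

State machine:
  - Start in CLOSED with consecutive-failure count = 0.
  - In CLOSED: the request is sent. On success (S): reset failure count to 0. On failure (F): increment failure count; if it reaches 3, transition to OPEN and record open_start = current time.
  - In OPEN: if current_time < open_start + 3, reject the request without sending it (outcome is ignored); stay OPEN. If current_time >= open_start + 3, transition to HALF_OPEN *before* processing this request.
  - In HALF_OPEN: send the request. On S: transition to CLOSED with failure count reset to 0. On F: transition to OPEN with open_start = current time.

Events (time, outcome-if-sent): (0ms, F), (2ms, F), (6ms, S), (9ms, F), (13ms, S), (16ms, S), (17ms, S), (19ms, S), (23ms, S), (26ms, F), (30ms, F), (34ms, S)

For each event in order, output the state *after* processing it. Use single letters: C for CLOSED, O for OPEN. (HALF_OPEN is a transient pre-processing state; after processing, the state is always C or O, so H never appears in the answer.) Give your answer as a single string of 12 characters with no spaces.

Answer: CCCCCCCCCCCC

Derivation:
State after each event:
  event#1 t=0ms outcome=F: state=CLOSED
  event#2 t=2ms outcome=F: state=CLOSED
  event#3 t=6ms outcome=S: state=CLOSED
  event#4 t=9ms outcome=F: state=CLOSED
  event#5 t=13ms outcome=S: state=CLOSED
  event#6 t=16ms outcome=S: state=CLOSED
  event#7 t=17ms outcome=S: state=CLOSED
  event#8 t=19ms outcome=S: state=CLOSED
  event#9 t=23ms outcome=S: state=CLOSED
  event#10 t=26ms outcome=F: state=CLOSED
  event#11 t=30ms outcome=F: state=CLOSED
  event#12 t=34ms outcome=S: state=CLOSED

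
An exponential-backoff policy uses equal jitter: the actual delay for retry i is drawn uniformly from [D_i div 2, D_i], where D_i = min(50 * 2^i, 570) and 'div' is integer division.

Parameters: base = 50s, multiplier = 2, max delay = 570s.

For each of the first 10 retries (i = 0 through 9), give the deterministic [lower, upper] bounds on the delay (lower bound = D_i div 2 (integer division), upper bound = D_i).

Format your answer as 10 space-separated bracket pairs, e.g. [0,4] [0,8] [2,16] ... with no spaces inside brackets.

Computing bounds per retry:
  i=0: D_i=min(50*2^0,570)=50, bounds=[25,50]
  i=1: D_i=min(50*2^1,570)=100, bounds=[50,100]
  i=2: D_i=min(50*2^2,570)=200, bounds=[100,200]
  i=3: D_i=min(50*2^3,570)=400, bounds=[200,400]
  i=4: D_i=min(50*2^4,570)=570, bounds=[285,570]
  i=5: D_i=min(50*2^5,570)=570, bounds=[285,570]
  i=6: D_i=min(50*2^6,570)=570, bounds=[285,570]
  i=7: D_i=min(50*2^7,570)=570, bounds=[285,570]
  i=8: D_i=min(50*2^8,570)=570, bounds=[285,570]
  i=9: D_i=min(50*2^9,570)=570, bounds=[285,570]

Answer: [25,50] [50,100] [100,200] [200,400] [285,570] [285,570] [285,570] [285,570] [285,570] [285,570]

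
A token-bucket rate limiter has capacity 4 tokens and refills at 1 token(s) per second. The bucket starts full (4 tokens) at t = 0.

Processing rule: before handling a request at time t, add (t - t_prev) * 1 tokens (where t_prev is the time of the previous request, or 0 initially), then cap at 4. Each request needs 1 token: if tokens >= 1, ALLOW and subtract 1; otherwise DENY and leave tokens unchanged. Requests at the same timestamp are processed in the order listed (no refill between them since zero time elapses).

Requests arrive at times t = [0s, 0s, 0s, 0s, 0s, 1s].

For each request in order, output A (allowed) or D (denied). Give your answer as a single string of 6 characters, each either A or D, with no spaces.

Simulating step by step:
  req#1 t=0s: ALLOW
  req#2 t=0s: ALLOW
  req#3 t=0s: ALLOW
  req#4 t=0s: ALLOW
  req#5 t=0s: DENY
  req#6 t=1s: ALLOW

Answer: AAAADA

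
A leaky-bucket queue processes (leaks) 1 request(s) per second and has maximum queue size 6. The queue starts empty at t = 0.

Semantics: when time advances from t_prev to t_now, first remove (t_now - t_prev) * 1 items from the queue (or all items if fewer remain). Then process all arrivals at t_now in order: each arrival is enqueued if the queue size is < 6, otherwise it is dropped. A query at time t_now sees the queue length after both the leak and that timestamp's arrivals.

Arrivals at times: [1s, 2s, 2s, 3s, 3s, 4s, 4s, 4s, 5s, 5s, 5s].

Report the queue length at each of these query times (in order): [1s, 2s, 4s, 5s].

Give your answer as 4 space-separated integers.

Answer: 1 2 5 6

Derivation:
Queue lengths at query times:
  query t=1s: backlog = 1
  query t=2s: backlog = 2
  query t=4s: backlog = 5
  query t=5s: backlog = 6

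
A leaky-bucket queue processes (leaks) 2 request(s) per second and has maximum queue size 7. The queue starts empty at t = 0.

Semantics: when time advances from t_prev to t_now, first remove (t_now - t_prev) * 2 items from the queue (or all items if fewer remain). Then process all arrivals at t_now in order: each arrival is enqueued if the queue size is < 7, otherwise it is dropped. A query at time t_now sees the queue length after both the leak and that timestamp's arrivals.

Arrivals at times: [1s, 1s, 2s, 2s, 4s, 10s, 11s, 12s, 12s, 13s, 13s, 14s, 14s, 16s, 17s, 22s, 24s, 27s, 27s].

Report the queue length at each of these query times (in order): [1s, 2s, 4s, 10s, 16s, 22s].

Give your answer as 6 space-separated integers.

Queue lengths at query times:
  query t=1s: backlog = 2
  query t=2s: backlog = 2
  query t=4s: backlog = 1
  query t=10s: backlog = 1
  query t=16s: backlog = 1
  query t=22s: backlog = 1

Answer: 2 2 1 1 1 1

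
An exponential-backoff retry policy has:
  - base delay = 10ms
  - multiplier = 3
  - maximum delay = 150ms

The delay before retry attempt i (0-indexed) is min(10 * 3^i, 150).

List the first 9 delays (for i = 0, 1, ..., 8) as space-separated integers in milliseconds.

Computing each delay:
  i=0: min(10*3^0, 150) = 10
  i=1: min(10*3^1, 150) = 30
  i=2: min(10*3^2, 150) = 90
  i=3: min(10*3^3, 150) = 150
  i=4: min(10*3^4, 150) = 150
  i=5: min(10*3^5, 150) = 150
  i=6: min(10*3^6, 150) = 150
  i=7: min(10*3^7, 150) = 150
  i=8: min(10*3^8, 150) = 150

Answer: 10 30 90 150 150 150 150 150 150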